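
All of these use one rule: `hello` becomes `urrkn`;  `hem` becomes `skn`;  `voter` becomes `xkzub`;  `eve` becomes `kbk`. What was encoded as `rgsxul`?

The output letters match the input read backwards, each shifted +6: hello reversed is olleh. Read the word backwards and shift each letter +6.
Decoding rgsxul: shift back: r−6=l, g−6=a, s−6=m, x−6=r, u−6=o, l−6=f → lamrof; then reverse → formal.

formal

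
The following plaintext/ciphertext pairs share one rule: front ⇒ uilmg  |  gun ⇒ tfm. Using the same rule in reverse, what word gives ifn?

rum

Each pair mirrors across the alphabet (f↔u, r↔i, o↔l): positions sum to 25. Each letter is replaced by its mirror in the alphabet: a↔z, b↔y, c↔x, and so on (the Atbash cipher).
Decoding ifn: i↔r, f↔u, n↔m.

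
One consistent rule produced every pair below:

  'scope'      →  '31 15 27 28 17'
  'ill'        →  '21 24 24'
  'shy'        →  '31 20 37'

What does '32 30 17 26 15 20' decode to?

trench

s is letter #19 and maps to 31: an offset of 12. Letters become their 1-based position plus 12 (so a→13, b→14, …).
Undoing it on 32 30 17 26 15 20: 32→(32−12)÷1=20=t, 30→(30−12)÷1=18=r, 17→(17−12)÷1=5=e, 26→(26−12)÷1=14=n, 15→(15−12)÷1=3=c, 20→(20−12)÷1=8=h.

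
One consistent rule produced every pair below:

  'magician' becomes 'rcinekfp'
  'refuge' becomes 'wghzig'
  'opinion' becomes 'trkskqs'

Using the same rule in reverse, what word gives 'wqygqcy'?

Shifts by position in magician: pos 0: m→r (+5), pos 1: a→c (+2), pos 2: g→i (+2), pos 3: i→n (+5), pos 4: c→e (+2), pos 5: i→k (+2) — repeating every 3. It's a Vigenère-style cipher with numeric key [5,2,2]: position i shifts by key[i mod 3].
Undoing it on wqygqcy: w−5=r, q−2=o, y−2=w, g−5=b, q−2=o, c−2=a, y−5=t.

rowboat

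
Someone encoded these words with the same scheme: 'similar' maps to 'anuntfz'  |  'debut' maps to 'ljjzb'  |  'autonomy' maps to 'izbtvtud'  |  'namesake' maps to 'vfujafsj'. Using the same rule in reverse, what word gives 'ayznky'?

Shifts by position in similar: pos 0: s→a (+8), pos 1: i→n (+5), pos 2: m→u (+8), pos 3: i→n (+5) — repeating every 2. It's a Vigenère-style cipher with numeric key [8,5]: position i shifts by key[i mod 2].
Reversing it on ayznky: a−8=s, y−5=t, z−8=r, n−5=i, k−8=c, y−5=t.

strict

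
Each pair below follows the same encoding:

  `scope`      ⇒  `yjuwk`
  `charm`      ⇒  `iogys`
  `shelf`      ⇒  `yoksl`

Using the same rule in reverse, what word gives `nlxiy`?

herbs

Shifts by position in scope: pos 0: s→y (+6), pos 1: c→j (+7), pos 2: o→u (+6), pos 3: p→w (+7) — repeating every 2. The shifts repeat in a cycle of length 2: positions 0,1,… shift by +6, +7, then the pattern repeats.
Decoding nlxiy: n−6=h, l−7=e, x−6=r, i−7=b, y−6=s.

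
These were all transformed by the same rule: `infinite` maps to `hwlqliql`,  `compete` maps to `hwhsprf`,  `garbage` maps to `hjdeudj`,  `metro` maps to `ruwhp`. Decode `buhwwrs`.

pottery

Two steps: reverse the string, then apply a Caesar shift of +3.
Undoing it on buhwwrs: shift back: b−3=y, u−3=r, h−3=e, w−3=t, w−3=t, r−3=o, s−3=p → yrettop; then reverse → pottery.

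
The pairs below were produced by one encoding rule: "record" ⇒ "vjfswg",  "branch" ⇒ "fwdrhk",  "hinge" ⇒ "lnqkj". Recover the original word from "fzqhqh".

bundle

Shifts by position in record: pos 0: r→v (+4), pos 1: e→j (+5), pos 2: c→f (+3), pos 3: o→s (+4), pos 4: r→w (+5), pos 5: d→g (+3) — repeating every 3. A repeating key of period 3 is used — shifts +4, +5, +3 over and over.
Reversing it on fzqhqh: f−4=b, z−5=u, q−3=n, h−4=d, q−5=l, h−3=e.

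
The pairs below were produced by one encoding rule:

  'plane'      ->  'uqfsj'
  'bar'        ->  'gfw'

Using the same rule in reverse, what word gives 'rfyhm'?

Compare letters: p→u is +5, l→q is +5, a→f is +5 — a constant shift. It's a constant shift of +5 (ROT5).
Decoding rfyhm: r−5=m, f−5=a, y−5=t, h−5=c, m−5=h.

match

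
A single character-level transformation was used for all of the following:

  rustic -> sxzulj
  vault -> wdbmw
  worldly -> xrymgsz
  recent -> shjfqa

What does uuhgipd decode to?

Shifts by position in rustic: pos 0: r→s (+1), pos 1: u→x (+3), pos 2: s→z (+7), pos 3: t→u (+1), pos 4: i→l (+3), pos 5: c→j (+7) — repeating every 3. It's a Vigenère-style cipher with numeric key [1,3,7]: position i shifts by key[i mod 3].
Undoing it on uuhgipd: u−1=t, u−3=r, h−7=a, g−1=f, i−3=f, p−7=i, d−1=c.

traffic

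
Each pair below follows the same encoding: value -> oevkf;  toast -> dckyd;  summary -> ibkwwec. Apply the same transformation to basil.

vsckl

The output letters match the input read backwards, each shifted +10: value reversed is eulav. Two steps: reverse the string, then apply a Caesar shift of +10.
For basil: reverse → lisab; then shift: l+10=v, i+10=s, s+10=c, a+10=k, b+10=l.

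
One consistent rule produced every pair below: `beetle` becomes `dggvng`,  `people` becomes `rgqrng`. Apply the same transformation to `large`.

Compare letters: b→d is +2, e→g is +2, e→g is +2 — a constant shift. Each letter is shifted forward by 2 in the alphabet (a Caesar shift of +2).
Applying it to large: l+2=n, a+2=c, r+2=t, g+2=i, e+2=g.

nctig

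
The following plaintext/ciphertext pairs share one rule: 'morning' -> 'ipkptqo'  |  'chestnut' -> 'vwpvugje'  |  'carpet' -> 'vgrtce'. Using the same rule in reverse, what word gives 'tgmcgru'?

The output letters match the input read backwards, each shifted +2: morning reversed is gninrom. Two steps: reverse the string, then apply a Caesar shift of +2.
Decoding tgmcgru: shift back: t−2=r, g−2=e, m−2=k, c−2=a, g−2=e, r−2=p, u−2=s → rekaeps; then reverse → speaker.

speaker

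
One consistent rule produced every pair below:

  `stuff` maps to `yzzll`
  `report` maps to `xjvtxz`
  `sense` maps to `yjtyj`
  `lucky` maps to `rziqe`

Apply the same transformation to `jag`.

The rule splits by letter class: vowels +5, consonants +6.
Applying it to jag: j(cons)+6=p, a(vowel)+5=f, g(cons)+6=m.

pfm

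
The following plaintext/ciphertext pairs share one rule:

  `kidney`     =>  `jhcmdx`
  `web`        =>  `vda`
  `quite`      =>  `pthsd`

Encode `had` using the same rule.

Each letter is shifted forward by 25 in the alphabet (a Caesar shift of +25).
For had: h+25=g, a+25=z, d+25=c.

gzc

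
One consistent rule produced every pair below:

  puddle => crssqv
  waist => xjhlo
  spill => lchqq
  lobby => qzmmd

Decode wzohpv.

notice

p(15)→c(2) and u(20)→r(17) fit y≡3x+9 (mod 26); the inverse of 3 mod 26 is 9. Each letter's alphabet position (a=0..z=25) is mapped through 3·x+9 mod 26 — an affine cipher.
Decoding wzohpv: w(22)→9·(22−9)≡13=n; z(25)→9·(25−9)≡14=o; o(14)→9·(14−9)≡19=t; h(7)→9·(7−9)≡8=i; p(15)→9·(15−9)≡2=c; v(21)→9·(21−9)≡4=e (all mod 26).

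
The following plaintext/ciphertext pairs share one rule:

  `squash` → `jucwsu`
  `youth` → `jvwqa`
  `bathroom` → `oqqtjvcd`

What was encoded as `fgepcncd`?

The output letters match the input read backwards, each shifted +2: squash reversed is hsauqs. Read the word backwards and shift each letter +2.
Decoding fgepcncd: shift back: f−2=d, g−2=e, e−2=c, p−2=n, c−2=a, n−2=l, c−2=a, d−2=b → decnalab; then reverse → balanced.

balanced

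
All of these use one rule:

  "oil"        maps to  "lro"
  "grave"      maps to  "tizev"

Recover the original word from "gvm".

ten

Each letter is replaced by its mirror in the alphabet: a↔z, b↔y, c↔x, and so on (the Atbash cipher).
Decoding gvm: g↔t, v↔e, m↔n.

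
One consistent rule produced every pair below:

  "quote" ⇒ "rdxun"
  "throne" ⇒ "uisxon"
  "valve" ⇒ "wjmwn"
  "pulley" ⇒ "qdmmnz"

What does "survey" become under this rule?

The shift depends on letter class: consonant q→r is +1, but vowel u→d is +9. Two shifts are in play — +9 for a/e/i/o/u, +1 for every other letter.
On survey: s(cons)+1=t, u(vowel)+9=d, r(cons)+1=s, v(cons)+1=w, e(vowel)+9=n, y(cons)+1=z.

tdswnz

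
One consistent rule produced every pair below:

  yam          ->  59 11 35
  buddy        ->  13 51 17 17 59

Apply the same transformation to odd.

39 17 17

Each letter becomes 2×(its alphabet position, a=1..z=26) + 9.
For odd: o=15→39, d=4→17, d=4→17.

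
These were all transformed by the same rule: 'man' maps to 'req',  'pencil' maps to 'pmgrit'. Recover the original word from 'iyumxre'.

The output letters match the input read backwards, each shifted +4: man reversed is nam. Read the word backwards and shift each letter +4.
Reversing it on iyumxre: shift back: i−4=e, y−4=u, u−4=q, m−4=i, x−4=t, r−4=n, e−4=a → euqitna; then reverse → antique.

antique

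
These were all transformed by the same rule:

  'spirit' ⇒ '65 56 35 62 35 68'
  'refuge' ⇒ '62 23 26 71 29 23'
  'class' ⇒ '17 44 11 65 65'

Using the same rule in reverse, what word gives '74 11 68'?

vat

s(#19)→65 and p(#16)→56: differences scale by 3, so n = 3·pos + 8. The formula is n = 3×(alphabet index, a=1) + 8.
Undoing it on 74 11 68: 74→(74−8)÷3=22=v, 11→(11−8)÷3=1=a, 68→(68−8)÷3=20=t.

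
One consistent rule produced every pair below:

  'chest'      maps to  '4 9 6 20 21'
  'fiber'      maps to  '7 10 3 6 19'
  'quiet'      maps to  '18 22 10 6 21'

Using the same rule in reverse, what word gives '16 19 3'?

orb

c is letter #3 and maps to 4: an offset of 1. The number is (letter's place in the alphabet, a=1) + 1.
Reversing it on 16 19 3: 16→(16−1)÷1=15=o, 19→(19−1)÷1=18=r, 3→(3−1)÷1=2=b.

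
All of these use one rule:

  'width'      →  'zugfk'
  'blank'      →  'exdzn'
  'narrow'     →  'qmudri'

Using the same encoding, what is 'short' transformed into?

Shifts by position in width: pos 0: w→z (+3), pos 1: i→u (+12), pos 2: d→g (+3), pos 3: t→f (+12) — repeating every 2. A repeating key of period 2 is used — shifts +3, +12 over and over.
For short: s+3=v, h+12=t, o+3=r, r+12=d, t+3=w.

vtrdw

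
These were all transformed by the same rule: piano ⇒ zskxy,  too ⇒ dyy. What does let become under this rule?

Compare letters: p→z is +10, i→s is +10, a→k is +10 — a constant shift. Each letter is shifted forward by 10 in the alphabet (a Caesar shift of +10).
Applying it to let: l+10=v, e+10=o, t+10=d.

vod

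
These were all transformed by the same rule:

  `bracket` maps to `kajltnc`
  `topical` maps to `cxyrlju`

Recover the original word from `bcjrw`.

Compare letters: b→k is +9, r→a is +9, a→j is +9 — a constant shift. It's a constant shift of +9 (ROT9).
Decoding bcjrw: b−9=s, c−9=t, j−9=a, r−9=i, w−9=n.

stain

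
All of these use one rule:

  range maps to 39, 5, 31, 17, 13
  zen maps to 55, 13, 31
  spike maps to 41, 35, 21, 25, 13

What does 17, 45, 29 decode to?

gum

r(#18)→39 and a(#1)→5: differences scale by 2, so n = 2·pos + 3. Each letter becomes 2×(its alphabet position, a=1..z=26) + 3.
Undoing it on 17, 45, 29: 17→(17−3)÷2=7=g, 45→(45−3)÷2=21=u, 29→(29−3)÷2=13=m.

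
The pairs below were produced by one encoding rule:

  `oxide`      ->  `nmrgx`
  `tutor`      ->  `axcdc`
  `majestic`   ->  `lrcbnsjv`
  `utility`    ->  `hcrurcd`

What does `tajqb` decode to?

shark

The output letters match the input read backwards, each shifted +9: oxide reversed is edixo. Two steps: reverse the string, then apply a Caesar shift of +9.
Undoing it on tajqb: shift back: t−9=k, a−9=r, j−9=a, q−9=h, b−9=s → krahs; then reverse → shark.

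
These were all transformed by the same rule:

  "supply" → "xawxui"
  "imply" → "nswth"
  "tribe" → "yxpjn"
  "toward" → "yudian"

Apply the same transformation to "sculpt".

xibtyd

In supply: s→x is +5, u→a is +6, p→w is +7, p→x is +8 — the shift increases by 1 each position. Each letter shifts forward by (position + 5), i.e. 5, 6, 7, … — the shift grows by one for each successive letter.
Applying it to sculpt: s+5=x, c+6=i, u+7=b, l+8=t, p+9=y, t+10=d.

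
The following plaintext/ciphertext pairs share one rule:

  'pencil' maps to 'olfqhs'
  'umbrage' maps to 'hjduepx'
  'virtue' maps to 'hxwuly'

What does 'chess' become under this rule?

The word is reversed, then every letter is shifted forward by 3.
On chess: reverse → ssehc; then shift: s+3=v, s+3=v, e+3=h, h+3=k, c+3=f.

vvhkf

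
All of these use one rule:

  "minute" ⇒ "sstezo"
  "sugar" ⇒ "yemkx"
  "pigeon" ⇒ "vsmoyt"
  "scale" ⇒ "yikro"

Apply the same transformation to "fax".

lkd

The shift depends on letter class: consonant m→s is +6, but vowel i→s is +10. Two shifts are in play — +10 for a/e/i/o/u, +6 for every other letter.
For fax: f(cons)+6=l, a(vowel)+10=k, x(cons)+6=d.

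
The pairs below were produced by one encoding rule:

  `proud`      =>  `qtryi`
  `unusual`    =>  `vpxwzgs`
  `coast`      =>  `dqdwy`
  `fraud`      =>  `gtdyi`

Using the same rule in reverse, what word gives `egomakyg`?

delivery

In proud: p→q is +1, r→t is +2, o→r is +3, u→y is +4 — the shift increases by 1 each position. Each letter shifts forward by (position + 1), i.e. 1, 2, 3, … — the shift grows by one for each successive letter.
Undoing it on egomakyg: e−1=d, g−2=e, o−3=l, m−4=i, a−5=v, k−6=e, y−7=r, g−8=y.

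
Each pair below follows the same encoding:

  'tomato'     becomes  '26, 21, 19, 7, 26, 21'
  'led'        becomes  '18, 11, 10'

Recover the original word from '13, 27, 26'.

gut

Each letter is replaced by its alphabet position (a=1..z=26) + 6.
Undoing it on 13, 27, 26: 13→(13−6)÷1=7=g, 27→(27−6)÷1=21=u, 26→(26−6)÷1=20=t.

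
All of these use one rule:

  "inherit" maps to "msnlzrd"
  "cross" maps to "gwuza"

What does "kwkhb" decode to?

great

In inherit: i→m is +4, n→s is +5, h→n is +6, e→l is +7 — the shift increases by 1 each position. Each letter shifts forward by (position + 4), i.e. 4, 5, 6, … — the shift grows by one for each successive letter.
Reversing it on kwkhb: k−4=g, w−5=r, k−6=e, h−7=a, b−8=t.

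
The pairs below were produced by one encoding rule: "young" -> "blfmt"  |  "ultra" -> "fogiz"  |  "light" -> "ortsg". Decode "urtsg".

This is the alphabet-reversal cipher (Atbash): a becomes z, b becomes y, etc.
Decoding urtsg: u↔f, r↔i, t↔g, s↔h, g↔t.

fight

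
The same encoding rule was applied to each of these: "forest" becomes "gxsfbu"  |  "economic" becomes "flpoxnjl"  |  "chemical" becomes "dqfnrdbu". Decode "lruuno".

kitten

Shifts by position in forest: pos 0: f→g (+1), pos 1: o→x (+9), pos 2: r→s (+1), pos 3: e→f (+1), pos 4: s→b (+9), pos 5: t→u (+1) — repeating every 3. The shifts repeat in a cycle of length 3: positions 0,1,… shift by +1, +9, +1, then the pattern repeats.
Decoding lruuno: l−1=k, r−9=i, u−1=t, u−1=t, n−9=e, o−1=n.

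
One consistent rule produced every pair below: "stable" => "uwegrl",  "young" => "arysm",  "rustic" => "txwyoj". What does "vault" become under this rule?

xdyqz

In stable: s→u is +2, t→w is +3, a→e is +4, b→g is +5 — the shift increases by 1 each position. Each letter shifts forward by (position + 2), i.e. 2, 3, 4, … — the shift grows by one for each successive letter.
For vault: v+2=x, a+3=d, u+4=y, l+5=q, t+6=z.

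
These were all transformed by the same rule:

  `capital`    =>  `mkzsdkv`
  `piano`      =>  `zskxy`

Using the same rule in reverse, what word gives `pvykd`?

float

Every letter moves 10 places later in the alphabet, wrapping around z→a.
Undoing it on pvykd: p−10=f, v−10=l, y−10=o, k−10=a, d−10=t.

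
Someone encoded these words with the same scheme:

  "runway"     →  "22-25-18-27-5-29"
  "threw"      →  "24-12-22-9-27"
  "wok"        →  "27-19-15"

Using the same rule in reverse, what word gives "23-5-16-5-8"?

salad

The number is (letter's place in the alphabet, a=1) + 4.
Undoing it on 23-5-16-5-8: 23→(23−4)÷1=19=s, 5→(5−4)÷1=1=a, 16→(16−4)÷1=12=l, 5→(5−4)÷1=1=a, 8→(8−4)÷1=4=d.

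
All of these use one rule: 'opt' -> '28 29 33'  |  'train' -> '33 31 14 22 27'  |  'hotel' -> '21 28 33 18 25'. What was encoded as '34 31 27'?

o is letter #15 and maps to 28: an offset of 13. Letters become their 1-based position plus 13 (so a→14, b→15, …).
Undoing it on 34 31 27: 34→(34−13)÷1=21=u, 31→(31−13)÷1=18=r, 27→(27−13)÷1=14=n.

urn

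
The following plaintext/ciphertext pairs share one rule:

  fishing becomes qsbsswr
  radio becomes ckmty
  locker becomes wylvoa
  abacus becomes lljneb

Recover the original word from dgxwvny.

swollen

Shifts by position in fishing: pos 0: f→q (+11), pos 1: i→s (+10), pos 2: s→b (+9), pos 3: h→s (+11), pos 4: i→s (+10), pos 5: n→w (+9) — repeating every 3. It's a Vigenère-style cipher with numeric key [11,10,9]: position i shifts by key[i mod 3].
Decoding dgxwvny: d−11=s, g−10=w, x−9=o, w−11=l, v−10=l, n−9=e, y−11=n.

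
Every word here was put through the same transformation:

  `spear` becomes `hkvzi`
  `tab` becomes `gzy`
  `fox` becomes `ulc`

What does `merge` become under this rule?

Each pair mirrors across the alphabet (s↔h, p↔k, e↔v): positions sum to 25. This is the alphabet-reversal cipher (Atbash): a becomes z, b becomes y, etc.
Applying it to merge: m↔n, e↔v, r↔i, g↔t, e↔v.

nvitv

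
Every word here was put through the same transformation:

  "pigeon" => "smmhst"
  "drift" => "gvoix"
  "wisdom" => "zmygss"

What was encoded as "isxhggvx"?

forecast

Shifts by position in pigeon: pos 0: p→s (+3), pos 1: i→m (+4), pos 2: g→m (+6), pos 3: e→h (+3), pos 4: o→s (+4), pos 5: n→t (+6) — repeating every 3. It's a Vigenère-style cipher with numeric key [3,4,6]: position i shifts by key[i mod 3].
Decoding isxhggvx: i−3=f, s−4=o, x−6=r, h−3=e, g−4=c, g−6=a, v−3=s, x−4=t.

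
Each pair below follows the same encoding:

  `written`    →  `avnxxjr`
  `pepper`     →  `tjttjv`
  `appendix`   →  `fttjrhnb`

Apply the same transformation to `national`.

rfxntrfp

The rule splits by letter class: vowels +5, consonants +4.
On national: n(cons)+4=r, a(vowel)+5=f, t(cons)+4=x, i(vowel)+5=n, o(vowel)+5=t, n(cons)+4=r, a(vowel)+5=f, l(cons)+4=p.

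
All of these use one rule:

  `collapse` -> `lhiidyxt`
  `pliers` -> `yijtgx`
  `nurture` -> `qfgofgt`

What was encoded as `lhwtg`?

cover

Each letter's alphabet position (a=0..z=25) is mapped through 17·x+3 mod 26 — an affine cipher.
Decoding lhwtg: l(11)→23·(11−3)≡2=c; h(7)→23·(7−3)≡14=o; w(22)→23·(22−3)≡21=v; t(19)→23·(19−3)≡4=e; g(6)→23·(6−3)≡17=r (all mod 26).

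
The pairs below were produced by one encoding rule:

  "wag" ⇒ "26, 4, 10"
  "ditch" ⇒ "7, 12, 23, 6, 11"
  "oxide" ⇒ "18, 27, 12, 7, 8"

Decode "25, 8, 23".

w is letter #23 and maps to 26: an offset of 3. Letters become their 1-based position plus 3 (so a→4, b→5, …).
Undoing it on 25, 8, 23: 25→(25−3)÷1=22=v, 8→(8−3)÷1=5=e, 23→(23−3)÷1=20=t.

vet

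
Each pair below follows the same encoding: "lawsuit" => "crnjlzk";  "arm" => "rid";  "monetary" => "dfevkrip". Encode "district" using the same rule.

Compare letters: l→c is +17, a→r is +17, w→n is +17 — a constant shift. Each letter is shifted forward by 17 in the alphabet (a Caesar shift of +17).
Applying it to district: d+17=u, i+17=z, s+17=j, t+17=k, r+17=i, i+17=z, c+17=t, t+17=k.

uzjkiztk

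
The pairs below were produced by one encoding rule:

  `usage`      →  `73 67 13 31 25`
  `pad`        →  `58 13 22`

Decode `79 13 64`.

war

u(#21)→73 and s(#19)→67: differences scale by 3, so n = 3·pos + 10. Each letter becomes 3×(its alphabet position, a=1..z=26) + 10.
Decoding 79 13 64: 79→(79−10)÷3=23=w, 13→(13−10)÷3=1=a, 64→(64−10)÷3=18=r.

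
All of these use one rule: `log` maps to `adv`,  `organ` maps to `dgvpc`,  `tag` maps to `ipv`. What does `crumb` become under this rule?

rgjbq

Compare letters: l→a is +15, o→d is +15, g→v is +15 — a constant shift. It's a constant shift of +15 (ROT15).
Applying it to crumb: c+15=r, r+15=g, u+15=j, m+15=b, b+15=q.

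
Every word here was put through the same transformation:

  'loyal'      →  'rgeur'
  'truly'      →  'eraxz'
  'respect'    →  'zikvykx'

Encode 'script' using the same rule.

The output letters match the input read backwards, each shifted +6: loyal reversed is layol. Two steps: reverse the string, then apply a Caesar shift of +6.
Applying it to script: reverse → tpircs; then shift: t+6=z, p+6=v, i+6=o, r+6=x, c+6=i, s+6=y.

zvoxiy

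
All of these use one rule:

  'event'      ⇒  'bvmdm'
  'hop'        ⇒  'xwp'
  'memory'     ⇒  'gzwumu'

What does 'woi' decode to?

ago

The output letters match the input read backwards, each shifted +8: event reversed is tneve. The word is reversed, then every letter is shifted forward by 8.
Reversing it on woi: shift back: w−8=o, o−8=g, i−8=a → oga; then reverse → ago.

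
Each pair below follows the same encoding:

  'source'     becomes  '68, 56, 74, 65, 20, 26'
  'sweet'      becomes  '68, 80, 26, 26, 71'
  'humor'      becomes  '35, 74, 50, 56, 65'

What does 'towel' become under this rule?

71, 56, 80, 26, 47

With a=1..z=26, the number is 3·pos + 11.
On towel: t=20→71, o=15→56, w=23→80, e=5→26, l=12→47.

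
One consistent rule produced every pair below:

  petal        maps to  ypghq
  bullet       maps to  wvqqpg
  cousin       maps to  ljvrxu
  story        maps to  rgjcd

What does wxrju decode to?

bison

p(15)→y(24) and e(4)→p(15) fit y≡15x+7 (mod 26); the inverse of 15 mod 26 is 7. Each letter's alphabet position (a=0..z=25) is mapped through 15·x+7 mod 26 — an affine cipher.
Undoing it on wxrju: w(22)→7·(22−7)≡1=b; x(23)→7·(23−7)≡8=i; r(17)→7·(17−7)≡18=s; j(9)→7·(9−7)≡14=o; u(20)→7·(20−7)≡13=n (all mod 26).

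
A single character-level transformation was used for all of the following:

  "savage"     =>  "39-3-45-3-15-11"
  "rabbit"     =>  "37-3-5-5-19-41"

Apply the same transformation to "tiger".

41-19-15-11-37

s(#19)→39 and a(#1)→3: differences scale by 2, so n = 2·pos + 1. The formula is n = 2×(alphabet index, a=1) + 1.
Applying it to tiger: t=20→41, i=9→19, g=7→15, e=5→11, r=18→37.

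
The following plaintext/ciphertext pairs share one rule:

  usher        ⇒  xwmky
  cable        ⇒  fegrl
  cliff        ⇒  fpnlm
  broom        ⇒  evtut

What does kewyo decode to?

harsh

Each letter shifts forward by (position + 3), i.e. 3, 4, 5, … — the shift grows by one for each successive letter.
Decoding kewyo: k−3=h, e−4=a, w−5=r, y−6=s, o−7=h.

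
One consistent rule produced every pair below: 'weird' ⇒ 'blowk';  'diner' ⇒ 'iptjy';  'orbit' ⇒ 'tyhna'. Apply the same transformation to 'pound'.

uvask

Shifts by position in weird: pos 0: w→b (+5), pos 1: e→l (+7), pos 2: i→o (+6), pos 3: r→w (+5), pos 4: d→k (+7) — repeating every 3. It's a Vigenère-style cipher with numeric key [5,7,6]: position i shifts by key[i mod 3].
For pound: p+5=u, o+7=v, u+6=a, n+5=s, d+7=k.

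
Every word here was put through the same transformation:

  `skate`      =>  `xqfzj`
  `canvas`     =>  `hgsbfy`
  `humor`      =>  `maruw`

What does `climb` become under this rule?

hrnsg

Shifts by position in skate: pos 0: s→x (+5), pos 1: k→q (+6), pos 2: a→f (+5), pos 3: t→z (+6) — repeating every 2. A repeating key of period 2 is used — shifts +5, +6 over and over.
For climb: c+5=h, l+6=r, i+5=n, m+6=s, b+5=g.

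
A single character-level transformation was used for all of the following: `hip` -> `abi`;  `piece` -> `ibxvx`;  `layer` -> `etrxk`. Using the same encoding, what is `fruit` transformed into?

yknbm

This is a Caesar cipher with shift 19.
For fruit: f+19=y, r+19=k, u+19=n, i+19=b, t+19=m.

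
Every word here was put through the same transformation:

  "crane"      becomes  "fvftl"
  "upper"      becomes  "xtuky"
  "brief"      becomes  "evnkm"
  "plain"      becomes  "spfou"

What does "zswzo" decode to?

In crane: c→f is +3, r→v is +4, a→f is +5, n→t is +6 — the shift increases by 1 each position. Each letter shifts forward by (position + 3), i.e. 3, 4, 5, … — the shift grows by one for each successive letter.
Reversing it on zswzo: z−3=w, s−4=o, w−5=r, z−6=t, o−7=h.

worth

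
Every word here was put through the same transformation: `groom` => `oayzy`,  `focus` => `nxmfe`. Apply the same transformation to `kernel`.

Letter i (0-indexed) is shifted by i+8, so successive shifts are 8, 9, 10, ….
On kernel: k+8=s, e+9=n, r+10=b, n+11=y, e+12=q, l+13=y.

snbyqy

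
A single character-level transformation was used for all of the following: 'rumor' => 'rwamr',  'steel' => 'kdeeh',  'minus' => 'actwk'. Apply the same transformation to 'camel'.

sgaeh

r(17)→r(17) and u(20)→w(22) fit y≡19x+6 (mod 26); the inverse of 19 mod 26 is 11. Each letter's alphabet position (a=0..z=25) is mapped through 19·x+6 mod 26 — an affine cipher.
On camel: c(2)→19·2+6≡18=s; a(0)→19·0+6≡6=g; m(12)→19·12+6≡0=a; e(4)→19·4+6≡4=e; l(11)→19·11+6≡7=h (all mod 26).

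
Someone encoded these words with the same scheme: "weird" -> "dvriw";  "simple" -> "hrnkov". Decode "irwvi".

rider

Each pair mirrors across the alphabet (w↔d, e↔v, i↔r): positions sum to 25. This is the alphabet-reversal cipher (Atbash): a becomes z, b becomes y, etc.
Undoing it on irwvi: i↔r, r↔i, w↔d, v↔e, i↔r.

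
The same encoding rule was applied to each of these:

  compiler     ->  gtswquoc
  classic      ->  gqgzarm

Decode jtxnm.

forge

Each letter shifts forward by (position + 4), i.e. 4, 5, 6, … — the shift grows by one for each successive letter.
Reversing it on jtxnm: j−4=f, t−5=o, x−6=r, n−7=g, m−8=e.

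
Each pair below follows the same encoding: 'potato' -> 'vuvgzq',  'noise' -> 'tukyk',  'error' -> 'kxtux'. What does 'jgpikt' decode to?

dancer

Shifts by position in potato: pos 0: p→v (+6), pos 1: o→u (+6), pos 2: t→v (+2), pos 3: a→g (+6), pos 4: t→z (+6), pos 5: o→q (+2) — repeating every 3. A repeating key of period 3 is used — shifts +6, +6, +2 over and over.
Undoing it on jgpikt: j−6=d, g−6=a, p−2=n, i−6=c, k−6=e, t−2=r.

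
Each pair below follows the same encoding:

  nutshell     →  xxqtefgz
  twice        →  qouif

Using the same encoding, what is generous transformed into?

Read the word backwards and shift each letter +12.
Applying it to generous: reverse → suoreneg; then shift: s+12=e, u+12=g, o+12=a, r+12=d, e+12=q, n+12=z, e+12=q, g+12=s.

egadqzqs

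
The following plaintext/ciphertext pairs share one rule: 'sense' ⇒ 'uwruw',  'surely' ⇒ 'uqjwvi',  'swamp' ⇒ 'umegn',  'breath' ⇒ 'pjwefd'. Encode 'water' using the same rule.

Each letter's alphabet position (a=0..z=25) is mapped through 11·x+4 mod 26 — an affine cipher.
Applying it to water: w(22)→11·22+4≡12=m; a(0)→11·0+4≡4=e; t(19)→11·19+4≡5=f; e(4)→11·4+4≡22=w; r(17)→11·17+4≡9=j (all mod 26).

mefwj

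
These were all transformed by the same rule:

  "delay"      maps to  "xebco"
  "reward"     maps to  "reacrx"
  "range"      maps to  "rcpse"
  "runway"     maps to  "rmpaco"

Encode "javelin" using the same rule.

nctebgp

Each letter's alphabet position (a=0..z=25) is mapped through 7·x+2 mod 26 — an affine cipher.
For javelin: j(9)→7·9+2≡13=n; a(0)→7·0+2≡2=c; v(21)→7·21+2≡19=t; e(4)→7·4+2≡4=e; l(11)→7·11+2≡1=b; i(8)→7·8+2≡6=g; n(13)→7·13+2≡15=p (all mod 26).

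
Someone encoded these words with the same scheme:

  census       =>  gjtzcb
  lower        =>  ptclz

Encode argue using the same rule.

In census: c→g is +4, e→j is +5, n→t is +6, s→z is +7 — the shift increases by 1 each position. The shift increases by 1 at each position, starting from +4: 4, 5, 6, ….
On argue: a+4=e, r+5=w, g+6=m, u+7=b, e+8=m.

ewmbm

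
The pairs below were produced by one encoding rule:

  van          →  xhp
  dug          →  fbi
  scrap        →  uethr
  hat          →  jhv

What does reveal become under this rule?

Vowels shift forward by 7 and consonants shift forward by 2.
On reveal: r(cons)+2=t, e(vowel)+7=l, v(cons)+2=x, e(vowel)+7=l, a(vowel)+7=h, l(cons)+2=n.

tlxlhn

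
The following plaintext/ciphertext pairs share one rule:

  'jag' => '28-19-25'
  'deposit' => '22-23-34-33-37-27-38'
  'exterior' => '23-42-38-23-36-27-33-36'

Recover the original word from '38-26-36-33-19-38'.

throat

j is letter #10 and maps to 28: an offset of 18. The number is (letter's place in the alphabet, a=1) + 18.
Decoding 38-26-36-33-19-38: 38→(38−18)÷1=20=t, 26→(26−18)÷1=8=h, 36→(36−18)÷1=18=r, 33→(33−18)÷1=15=o, 19→(19−18)÷1=1=a, 38→(38−18)÷1=20=t.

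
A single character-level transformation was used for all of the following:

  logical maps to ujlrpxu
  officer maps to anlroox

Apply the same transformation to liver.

Two steps: reverse the string, then apply a Caesar shift of +9.
For liver: reverse → revil; then shift: r+9=a, e+9=n, v+9=e, i+9=r, l+9=u.

aneru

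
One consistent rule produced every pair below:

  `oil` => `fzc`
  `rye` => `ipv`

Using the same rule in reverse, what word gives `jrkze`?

satin

Compare letters: o→f is +17, i→z is +17, l→c is +17 — a constant shift. It's a constant shift of +17 (ROT17).
Reversing it on jrkze: j−17=s, r−17=a, k−17=t, z−17=i, e−17=n.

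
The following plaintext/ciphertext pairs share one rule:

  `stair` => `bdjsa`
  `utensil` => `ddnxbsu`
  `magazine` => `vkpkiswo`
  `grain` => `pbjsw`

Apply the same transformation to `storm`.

bdxbv

Shifts by position in stair: pos 0: s→b (+9), pos 1: t→d (+10), pos 2: a→j (+9), pos 3: i→s (+10) — repeating every 2. A repeating key of period 2 is used — shifts +9, +10 over and over.
Applying it to storm: s+9=b, t+10=d, o+9=x, r+10=b, m+9=v.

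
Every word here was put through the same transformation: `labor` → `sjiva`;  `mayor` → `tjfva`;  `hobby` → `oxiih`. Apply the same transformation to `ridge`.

Shifts by position in labor: pos 0: l→s (+7), pos 1: a→j (+9), pos 2: b→i (+7), pos 3: o→v (+7), pos 4: r→a (+9) — repeating every 3. The shifts repeat in a cycle of length 3: positions 0,1,… shift by +7, +9, +7, then the pattern repeats.
For ridge: r+7=y, i+9=r, d+7=k, g+7=n, e+9=n.

yrknn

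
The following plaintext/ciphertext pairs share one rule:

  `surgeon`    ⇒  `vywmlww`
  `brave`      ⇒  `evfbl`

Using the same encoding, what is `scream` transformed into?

The shift increases by 1 at each position, starting from +3: 3, 4, 5, ….
On scream: s+3=v, c+4=g, r+5=w, e+6=k, a+7=h, m+8=u.

vgwkhu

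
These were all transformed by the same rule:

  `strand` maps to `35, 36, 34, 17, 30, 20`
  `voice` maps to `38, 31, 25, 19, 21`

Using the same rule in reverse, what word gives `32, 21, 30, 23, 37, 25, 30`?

Each letter is replaced by its alphabet position (a=1..z=26) + 16.
Decoding 32, 21, 30, 23, 37, 25, 30: 32→(32−16)÷1=16=p, 21→(21−16)÷1=5=e, 30→(30−16)÷1=14=n, 23→(23−16)÷1=7=g, 37→(37−16)÷1=21=u, 25→(25−16)÷1=9=i, 30→(30−16)÷1=14=n.

penguin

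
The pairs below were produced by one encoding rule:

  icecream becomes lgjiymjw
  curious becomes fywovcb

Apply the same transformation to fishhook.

imxnowxu

In icecream: i→l is +3, c→g is +4, e→j is +5, c→i is +6 — the shift increases by 1 each position. The shift increases by 1 at each position, starting from +3: 3, 4, 5, ….
For fishhook: f+3=i, i+4=m, s+5=x, h+6=n, h+7=o, o+8=w, o+9=x, k+10=u.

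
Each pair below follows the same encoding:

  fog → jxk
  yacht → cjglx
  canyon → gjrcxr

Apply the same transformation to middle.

The shift depends on letter class: consonant f→j is +4, but vowel o→x is +9. Two shifts are in play — +9 for a/e/i/o/u, +4 for every other letter.
For middle: m(cons)+4=q, i(vowel)+9=r, d(cons)+4=h, d(cons)+4=h, l(cons)+4=p, e(vowel)+9=n.

qrhhpn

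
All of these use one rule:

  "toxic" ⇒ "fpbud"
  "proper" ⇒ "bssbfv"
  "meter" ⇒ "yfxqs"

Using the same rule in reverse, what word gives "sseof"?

Shifts by position in toxic: pos 0: t→f (+12), pos 1: o→p (+1), pos 2: x→b (+4), pos 3: i→u (+12), pos 4: c→d (+1) — repeating every 3. A repeating key of period 3 is used — shifts +12, +1, +4 over and over.
Undoing it on sseof: s−12=g, s−1=r, e−4=a, o−12=c, f−1=e.

grace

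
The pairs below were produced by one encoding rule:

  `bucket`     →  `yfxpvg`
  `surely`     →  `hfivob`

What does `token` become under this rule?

glpvm

Each pair mirrors across the alphabet (b↔y, u↔f, c↔x): positions sum to 25. This is the alphabet-reversal cipher (Atbash): a becomes z, b becomes y, etc.
On token: t↔g, o↔l, k↔p, e↔v, n↔m.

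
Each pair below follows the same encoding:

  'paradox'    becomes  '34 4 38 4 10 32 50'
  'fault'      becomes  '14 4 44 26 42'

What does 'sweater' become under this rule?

40 48 12 4 42 12 38

p(#16)→34 and a(#1)→4: differences scale by 2, so n = 2·pos + 2. With a=1..z=26, the number is 2·pos + 2.
For sweater: s=19→40, w=23→48, e=5→12, a=1→4, t=20→42, e=5→12, r=18→38.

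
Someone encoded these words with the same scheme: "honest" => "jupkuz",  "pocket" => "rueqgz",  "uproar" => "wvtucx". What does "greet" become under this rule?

ixgkv

The shifts repeat in a cycle of length 2: positions 0,1,… shift by +2, +6, then the pattern repeats.
On greet: g+2=i, r+6=x, e+2=g, e+6=k, t+2=v.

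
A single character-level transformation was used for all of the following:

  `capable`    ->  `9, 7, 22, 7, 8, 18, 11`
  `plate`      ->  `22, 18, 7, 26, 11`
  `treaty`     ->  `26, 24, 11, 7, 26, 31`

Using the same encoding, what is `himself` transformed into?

c is letter #3 and maps to 9: an offset of 6. Letters become their 1-based position plus 6 (so a→7, b→8, …).
Applying it to himself: h=8→14, i=9→15, m=13→19, s=19→25, e=5→11, l=12→18, f=6→12.

14, 15, 19, 25, 11, 18, 12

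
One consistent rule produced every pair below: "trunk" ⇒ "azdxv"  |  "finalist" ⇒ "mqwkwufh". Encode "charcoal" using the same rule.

jpjbnanz

In trunk: t→a is +7, r→z is +8, u→d is +9, n→x is +10 — the shift increases by 1 each position. Letter i (0-indexed) is shifted by i+7, so successive shifts are 7, 8, 9, ….
Applying it to charcoal: c+7=j, h+8=p, a+9=j, r+10=b, c+11=n, o+12=a, a+13=n, l+14=z.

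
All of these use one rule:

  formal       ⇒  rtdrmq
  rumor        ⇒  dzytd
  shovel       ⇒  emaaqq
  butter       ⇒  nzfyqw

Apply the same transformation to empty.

Shifts by position in formal: pos 0: f→r (+12), pos 1: o→t (+5), pos 2: r→d (+12), pos 3: m→r (+5) — repeating every 2. It's a Vigenère-style cipher with numeric key [12,5]: position i shifts by key[i mod 2].
Applying it to empty: e+12=q, m+5=r, p+12=b, t+5=y, y+12=k.

qrbyk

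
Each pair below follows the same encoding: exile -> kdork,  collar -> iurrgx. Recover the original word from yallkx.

suffer

It's a constant shift of +6 (ROT6).
Decoding yallkx: y−6=s, a−6=u, l−6=f, l−6=f, k−6=e, x−6=r.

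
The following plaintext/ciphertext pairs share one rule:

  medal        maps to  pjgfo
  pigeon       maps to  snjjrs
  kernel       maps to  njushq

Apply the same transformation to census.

Shifts by position in medal: pos 0: m→p (+3), pos 1: e→j (+5), pos 2: d→g (+3), pos 3: a→f (+5) — repeating every 2. A repeating key of period 2 is used — shifts +3, +5 over and over.
For census: c+3=f, e+5=j, n+3=q, s+5=x, u+3=x, s+5=x.

fjqxxx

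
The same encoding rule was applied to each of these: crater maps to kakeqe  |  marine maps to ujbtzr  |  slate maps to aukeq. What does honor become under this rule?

pxxzd

Letter i (0-indexed) is shifted by i+8, so successive shifts are 8, 9, 10, ….
For honor: h+8=p, o+9=x, n+10=x, o+11=z, r+12=d.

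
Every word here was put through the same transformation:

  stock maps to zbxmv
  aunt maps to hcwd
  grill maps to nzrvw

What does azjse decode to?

trait

In stock: s→z is +7, t→b is +8, o→x is +9, c→m is +10 — the shift increases by 1 each position. The shift increases by 1 at each position, starting from +7: 7, 8, 9, ….
Reversing it on azjse: a−7=t, z−8=r, j−9=a, s−10=i, e−11=t.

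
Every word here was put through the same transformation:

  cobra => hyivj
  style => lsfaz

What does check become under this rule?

rjloj

Two steps: reverse the string, then apply a Caesar shift of +7.
For check: reverse → kcehc; then shift: k+7=r, c+7=j, e+7=l, h+7=o, c+7=j.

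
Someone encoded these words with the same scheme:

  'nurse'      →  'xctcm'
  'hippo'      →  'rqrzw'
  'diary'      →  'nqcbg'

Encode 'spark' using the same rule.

Shifts by position in nurse: pos 0: n→x (+10), pos 1: u→c (+8), pos 2: r→t (+2), pos 3: s→c (+10), pos 4: e→m (+8) — repeating every 3. It's a Vigenère-style cipher with numeric key [10,8,2]: position i shifts by key[i mod 3].
For spark: s+10=c, p+8=x, a+2=c, r+10=b, k+8=s.

cxcbs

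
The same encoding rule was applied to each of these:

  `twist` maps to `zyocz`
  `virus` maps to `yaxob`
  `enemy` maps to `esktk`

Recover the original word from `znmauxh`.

The word is reversed, then every letter is shifted forward by 6.
Decoding znmauxh: shift back: z−6=t, n−6=h, m−6=g, a−6=u, u−6=o, x−6=r, h−6=b → thguorb; then reverse → brought.

brought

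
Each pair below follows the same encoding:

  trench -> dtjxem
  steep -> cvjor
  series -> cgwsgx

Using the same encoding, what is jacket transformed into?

The shifts repeat in a cycle of length 3: positions 0,1,… shift by +10, +2, +5, then the pattern repeats.
Applying it to jacket: j+10=t, a+2=c, c+5=h, k+10=u, e+2=g, t+5=y.

tchugy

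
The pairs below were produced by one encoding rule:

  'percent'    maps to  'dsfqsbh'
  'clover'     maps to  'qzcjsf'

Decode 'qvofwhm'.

charity

This is a Caesar cipher with shift 14.
Undoing it on qvofwhm: q−14=c, v−14=h, o−14=a, f−14=r, w−14=i, h−14=t, m−14=y.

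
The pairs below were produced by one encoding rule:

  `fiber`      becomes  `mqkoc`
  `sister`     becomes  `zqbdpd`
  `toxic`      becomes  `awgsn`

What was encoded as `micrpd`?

father

In fiber: f→m is +7, i→q is +8, b→k is +9, e→o is +10 — the shift increases by 1 each position. Letter i (0-indexed) is shifted by i+7, so successive shifts are 7, 8, 9, ….
Reversing it on micrpd: m−7=f, i−8=a, c−9=t, r−10=h, p−11=e, d−12=r.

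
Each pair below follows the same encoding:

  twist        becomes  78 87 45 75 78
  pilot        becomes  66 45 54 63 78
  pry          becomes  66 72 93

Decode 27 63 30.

cod

With a=1..z=26, the number is 3·pos + 18.
Undoing it on 27 63 30: 27→(27−18)÷3=3=c, 63→(63−18)÷3=15=o, 30→(30−18)÷3=4=d.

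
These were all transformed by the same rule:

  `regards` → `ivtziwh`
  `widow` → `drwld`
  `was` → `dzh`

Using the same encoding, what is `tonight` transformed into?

Each pair mirrors across the alphabet (r↔i, e↔v, g↔t): positions sum to 25. Each letter is replaced by its mirror in the alphabet: a↔z, b↔y, c↔x, and so on (the Atbash cipher).
On tonight: t↔g, o↔l, n↔m, i↔r, g↔t, h↔s, t↔g.

glmrtsg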